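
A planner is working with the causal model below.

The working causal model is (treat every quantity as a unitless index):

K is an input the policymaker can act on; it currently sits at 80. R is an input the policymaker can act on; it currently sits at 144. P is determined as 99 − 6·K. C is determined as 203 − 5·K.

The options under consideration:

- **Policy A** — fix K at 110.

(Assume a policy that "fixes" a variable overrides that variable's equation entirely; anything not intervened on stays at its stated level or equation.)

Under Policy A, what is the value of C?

Policy A (K := 110):
  K = 110
  C = 203 − 5·110 = -347

-347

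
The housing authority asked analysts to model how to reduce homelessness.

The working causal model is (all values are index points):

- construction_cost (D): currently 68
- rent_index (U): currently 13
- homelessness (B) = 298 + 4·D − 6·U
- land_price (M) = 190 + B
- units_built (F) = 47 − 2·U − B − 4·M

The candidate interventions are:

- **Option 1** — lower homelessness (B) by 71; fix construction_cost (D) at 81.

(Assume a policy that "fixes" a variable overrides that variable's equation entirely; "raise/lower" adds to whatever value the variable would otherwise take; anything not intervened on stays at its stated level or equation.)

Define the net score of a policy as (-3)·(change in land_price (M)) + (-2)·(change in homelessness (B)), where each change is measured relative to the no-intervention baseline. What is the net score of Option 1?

Baseline:
  D = 68
  U = 13
  B = 298 + 4·68 − 6·13 = 492
  M = 190 + 492 = 682
Option 1 (B − 71, D := 81):
  D = 81
  U = 13
  B = 298 + 4·81 − 6·13 (−71 from intervention) = 473
  M = 190 + 473 = 663
ΔM = 663 − 682 = -19; ΔB = 473 − 492 = -19
Score = (-3)·(-19) + (-2)·(-19) = 95

95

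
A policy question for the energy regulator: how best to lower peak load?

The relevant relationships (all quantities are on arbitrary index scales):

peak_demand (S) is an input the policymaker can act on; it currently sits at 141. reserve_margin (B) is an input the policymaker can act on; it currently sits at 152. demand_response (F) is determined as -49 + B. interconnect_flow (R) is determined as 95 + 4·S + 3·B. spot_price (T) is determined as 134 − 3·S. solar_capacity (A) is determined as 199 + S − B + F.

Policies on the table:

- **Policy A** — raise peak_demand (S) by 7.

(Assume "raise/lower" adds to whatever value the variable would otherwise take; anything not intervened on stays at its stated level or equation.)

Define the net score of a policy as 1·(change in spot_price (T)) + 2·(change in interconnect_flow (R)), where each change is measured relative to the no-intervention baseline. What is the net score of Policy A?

Baseline:
  S = 141
  B = 152
  R = 95 + 4·141 + 3·152 = 1115
  T = 134 − 3·141 = -289
Policy A (S + 7):
  S = 141 + 7 = 148
  B = 152
  R = 95 + 4·148 + 3·152 = 1143
  T = 134 − 3·148 = -310
ΔT = -310 − (-289) = -21; ΔR = 1143 − 1115 = 28
Score = 1·(-21) + 2·28 = 35

35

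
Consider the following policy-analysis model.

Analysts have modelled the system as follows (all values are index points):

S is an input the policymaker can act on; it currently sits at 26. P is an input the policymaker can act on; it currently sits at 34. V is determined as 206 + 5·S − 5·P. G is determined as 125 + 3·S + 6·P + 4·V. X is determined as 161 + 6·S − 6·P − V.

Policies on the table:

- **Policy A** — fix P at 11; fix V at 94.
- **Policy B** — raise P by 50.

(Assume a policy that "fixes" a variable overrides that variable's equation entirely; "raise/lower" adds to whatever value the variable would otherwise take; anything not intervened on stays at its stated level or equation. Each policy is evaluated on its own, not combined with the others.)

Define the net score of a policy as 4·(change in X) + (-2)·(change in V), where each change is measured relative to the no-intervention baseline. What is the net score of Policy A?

Baseline:
  S = 26
  P = 34
  V = 206 + 5·26 − 5·34 = 166
  X = 161 + 6·26 − 6·34 − 166 = -53
Policy A (P := 11, V := 94):
  S = 26
  P = 11
  V = 94
  X = 161 + 6·26 − 6·11 − 94 = 157
ΔX = 157 − (-53) = 210; ΔV = 94 − 166 = -72
Score = 4·210 + (-2)·(-72) = 984

984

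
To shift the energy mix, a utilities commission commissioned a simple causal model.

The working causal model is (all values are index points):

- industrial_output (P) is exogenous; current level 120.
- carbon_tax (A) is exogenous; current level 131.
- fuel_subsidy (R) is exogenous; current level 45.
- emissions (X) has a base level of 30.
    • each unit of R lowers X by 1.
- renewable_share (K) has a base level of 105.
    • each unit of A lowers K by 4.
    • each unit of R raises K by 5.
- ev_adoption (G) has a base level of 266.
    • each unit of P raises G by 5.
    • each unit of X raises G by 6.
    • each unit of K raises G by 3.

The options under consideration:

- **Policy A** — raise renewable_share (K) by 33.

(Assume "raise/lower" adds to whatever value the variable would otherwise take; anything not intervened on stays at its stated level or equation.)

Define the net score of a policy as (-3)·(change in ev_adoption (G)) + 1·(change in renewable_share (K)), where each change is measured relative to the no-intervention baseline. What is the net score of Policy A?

Baseline:
  P = 120
  A = 131
  R = 45
  X = 30 − 45 = -15
  K = 105 − 4·131 + 5·45 = -194
  G = 266 + 5·120 + 6·(-15) + 3·(-194) = 194
Policy A (K + 33):
  P = 120
  A = 131
  R = 45
  X = 30 − 45 = -15
  K = 105 − 4·131 + 5·45 (+33 from intervention) = -161
  G = 266 + 5·120 + 6·(-15) + 3·(-161) = 293
ΔG = 293 − 194 = 99; ΔK = -161 − (-194) = 33
Score = (-3)·99 + 1·33 = -264

-264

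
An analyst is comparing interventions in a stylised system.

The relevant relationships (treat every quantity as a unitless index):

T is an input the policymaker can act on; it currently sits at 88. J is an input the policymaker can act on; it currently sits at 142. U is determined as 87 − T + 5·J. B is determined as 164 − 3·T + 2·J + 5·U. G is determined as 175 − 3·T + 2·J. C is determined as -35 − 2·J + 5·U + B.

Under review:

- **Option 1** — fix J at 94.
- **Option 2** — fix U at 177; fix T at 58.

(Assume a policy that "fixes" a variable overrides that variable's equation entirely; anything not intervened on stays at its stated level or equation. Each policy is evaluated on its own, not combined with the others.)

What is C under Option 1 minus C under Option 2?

2830

Option 1 (J := 94):
  T = 88
  J = 94
  U = 87 − 88 + 5·94 = 469
  B = 164 − 3·88 + 2·94 + 5·469 = 2433
  C = -35 − 2·94 + 5·469 + 2433 = 4555
Option 2 (U := 177, T := 58):
  T = 58
  J = 142
  U = 177
  B = 164 − 3·58 + 2·142 + 5·177 = 1159
  C = -35 − 2·142 + 5·177 + 1159 = 1725
C: 4555 − 1725 = 2830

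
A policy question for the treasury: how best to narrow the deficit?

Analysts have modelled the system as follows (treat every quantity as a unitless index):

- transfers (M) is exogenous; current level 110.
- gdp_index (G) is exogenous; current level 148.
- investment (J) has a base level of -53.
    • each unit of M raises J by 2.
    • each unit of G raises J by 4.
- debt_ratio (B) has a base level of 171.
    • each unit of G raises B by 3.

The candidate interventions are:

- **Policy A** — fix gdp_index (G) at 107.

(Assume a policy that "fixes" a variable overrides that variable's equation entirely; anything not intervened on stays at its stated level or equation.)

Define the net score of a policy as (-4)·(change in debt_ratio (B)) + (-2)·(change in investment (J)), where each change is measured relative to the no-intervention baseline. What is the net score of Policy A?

Baseline:
  M = 110
  G = 148
  J = -53 + 2·110 + 4·148 = 759
  B = 171 + 3·148 = 615
Policy A (G := 107):
  M = 110
  G = 107
  J = -53 + 2·110 + 4·107 = 595
  B = 171 + 3·107 = 492
ΔB = 492 − 615 = -123; ΔJ = 595 − 759 = -164
Score = (-4)·(-123) + (-2)·(-164) = 820

820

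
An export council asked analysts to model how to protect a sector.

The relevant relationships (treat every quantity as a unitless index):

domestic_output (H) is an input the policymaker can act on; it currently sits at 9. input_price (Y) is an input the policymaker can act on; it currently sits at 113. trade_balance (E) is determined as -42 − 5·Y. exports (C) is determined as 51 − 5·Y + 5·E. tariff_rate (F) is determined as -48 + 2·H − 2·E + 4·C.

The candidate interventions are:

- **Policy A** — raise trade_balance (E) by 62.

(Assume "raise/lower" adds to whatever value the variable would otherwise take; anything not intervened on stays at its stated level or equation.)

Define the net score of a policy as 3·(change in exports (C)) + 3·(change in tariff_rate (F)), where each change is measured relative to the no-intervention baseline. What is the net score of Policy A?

Baseline:
  H = 9
  Y = 113
  E = -42 − 5·113 = -607
  C = 51 − 5·113 + 5·(-607) = -3549
  F = -48 + 2·9 − 2·(-607) + 4·(-3549) = -13012
Policy A (E + 62):
  H = 9
  Y = 113
  E = -42 − 5·113 (+62 from intervention) = -545
  C = 51 − 5·113 + 5·(-545) = -3239
  F = -48 + 2·9 − 2·(-545) + 4·(-3239) = -11896
ΔC = -3239 − (-3549) = 310; ΔF = -11896 − (-13012) = 1116
Score = 3·310 + 3·1116 = 4278

4278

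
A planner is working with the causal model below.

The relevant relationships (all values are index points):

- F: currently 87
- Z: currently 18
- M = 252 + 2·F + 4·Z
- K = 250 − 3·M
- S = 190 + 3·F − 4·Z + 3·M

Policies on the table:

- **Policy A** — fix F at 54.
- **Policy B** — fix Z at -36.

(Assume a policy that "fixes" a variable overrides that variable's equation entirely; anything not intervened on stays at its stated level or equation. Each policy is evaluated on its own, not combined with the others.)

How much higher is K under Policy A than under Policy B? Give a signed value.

-450

Policy A (F := 54):
  F = 54
  Z = 18
  M = 252 + 2·54 + 4·18 = 432
  K = 250 − 3·432 = -1046
Policy B (Z := -36):
  F = 87
  Z = -36
  M = 252 + 2·87 + 4·(-36) = 282
  K = 250 − 3·282 = -596
K: -1046 − (-596) = -450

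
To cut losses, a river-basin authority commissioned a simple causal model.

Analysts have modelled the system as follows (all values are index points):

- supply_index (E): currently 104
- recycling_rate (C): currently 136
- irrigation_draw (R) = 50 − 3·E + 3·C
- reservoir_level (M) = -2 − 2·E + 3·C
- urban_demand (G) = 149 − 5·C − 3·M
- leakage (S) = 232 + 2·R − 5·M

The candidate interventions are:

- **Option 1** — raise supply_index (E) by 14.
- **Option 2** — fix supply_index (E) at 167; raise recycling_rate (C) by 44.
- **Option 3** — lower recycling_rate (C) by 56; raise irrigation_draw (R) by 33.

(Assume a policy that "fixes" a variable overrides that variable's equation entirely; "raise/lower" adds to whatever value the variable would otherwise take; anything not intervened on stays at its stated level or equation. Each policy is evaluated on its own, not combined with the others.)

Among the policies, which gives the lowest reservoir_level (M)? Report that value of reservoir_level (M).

Option 1 (E + 14):
  E = 104 + 14 = 118
  C = 136
  M = -2 − 2·118 + 3·136 = 170
Option 2 (E := 167, C + 44):
  E = 167
  C = 136 + 44 = 180
  M = -2 − 2·167 + 3·180 = 204
Option 3 (C − 56, R + 33):
  E = 104
  C = 136 − 56 = 80
  M = -2 − 2·104 + 3·80 = 30
Comparing — Option 1: M=170, Option 2: M=204, Option 3: M=30. Lowest is 30 (Option 3).

30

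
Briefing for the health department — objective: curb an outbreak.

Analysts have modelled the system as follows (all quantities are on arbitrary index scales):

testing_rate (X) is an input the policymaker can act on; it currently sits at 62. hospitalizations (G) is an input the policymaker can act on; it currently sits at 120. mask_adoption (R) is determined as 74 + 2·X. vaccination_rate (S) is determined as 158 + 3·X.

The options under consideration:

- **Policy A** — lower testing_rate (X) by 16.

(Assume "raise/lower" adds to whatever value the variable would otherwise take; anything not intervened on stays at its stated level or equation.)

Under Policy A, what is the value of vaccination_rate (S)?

296

Policy A (X − 16):
  X = 62 − 16 = 46
  S = 158 + 3·46 = 296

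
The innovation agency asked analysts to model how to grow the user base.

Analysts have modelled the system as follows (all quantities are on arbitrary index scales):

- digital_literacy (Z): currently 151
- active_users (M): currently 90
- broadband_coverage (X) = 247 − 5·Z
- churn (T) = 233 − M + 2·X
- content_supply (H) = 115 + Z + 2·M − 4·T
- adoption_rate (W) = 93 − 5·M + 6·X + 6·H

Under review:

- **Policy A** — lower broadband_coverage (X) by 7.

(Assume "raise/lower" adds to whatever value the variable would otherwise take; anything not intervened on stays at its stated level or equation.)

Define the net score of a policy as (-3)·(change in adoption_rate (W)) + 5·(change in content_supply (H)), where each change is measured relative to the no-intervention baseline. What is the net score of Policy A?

Baseline:
  Z = 151
  M = 90
  X = 247 − 5·151 = -508
  T = 233 − 90 + 2·(-508) = -873
  H = 115 + 151 + 2·90 − 4·(-873) = 3938
  W = 93 − 5·90 + 6·(-508) + 6·3938 = 20223
Policy A (X − 7):
  Z = 151
  M = 90
  X = 247 − 5·151 (−7 from intervention) = -515
  T = 233 − 90 + 2·(-515) = -887
  H = 115 + 151 + 2·90 − 4·(-887) = 3994
  W = 93 − 5·90 + 6·(-515) + 6·3994 = 20517
ΔW = 20517 − 20223 = 294; ΔH = 3994 − 3938 = 56
Score = (-3)·294 + 5·56 = -602

-602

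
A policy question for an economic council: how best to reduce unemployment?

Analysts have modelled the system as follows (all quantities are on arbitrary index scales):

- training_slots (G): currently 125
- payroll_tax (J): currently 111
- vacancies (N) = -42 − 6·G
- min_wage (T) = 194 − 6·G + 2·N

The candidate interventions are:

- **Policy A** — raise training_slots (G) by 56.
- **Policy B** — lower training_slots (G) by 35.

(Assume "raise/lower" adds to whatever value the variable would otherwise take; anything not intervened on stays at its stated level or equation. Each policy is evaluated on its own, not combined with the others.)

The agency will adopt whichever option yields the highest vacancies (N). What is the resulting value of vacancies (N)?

Policy A (G + 56):
  G = 125 + 56 = 181
  N = -42 − 6·181 = -1128
Policy B (G − 35):
  G = 125 − 35 = 90
  N = -42 − 6·90 = -582
Comparing — Policy A: N=-1128, Policy B: N=-582. Highest is -582 (Policy B).

-582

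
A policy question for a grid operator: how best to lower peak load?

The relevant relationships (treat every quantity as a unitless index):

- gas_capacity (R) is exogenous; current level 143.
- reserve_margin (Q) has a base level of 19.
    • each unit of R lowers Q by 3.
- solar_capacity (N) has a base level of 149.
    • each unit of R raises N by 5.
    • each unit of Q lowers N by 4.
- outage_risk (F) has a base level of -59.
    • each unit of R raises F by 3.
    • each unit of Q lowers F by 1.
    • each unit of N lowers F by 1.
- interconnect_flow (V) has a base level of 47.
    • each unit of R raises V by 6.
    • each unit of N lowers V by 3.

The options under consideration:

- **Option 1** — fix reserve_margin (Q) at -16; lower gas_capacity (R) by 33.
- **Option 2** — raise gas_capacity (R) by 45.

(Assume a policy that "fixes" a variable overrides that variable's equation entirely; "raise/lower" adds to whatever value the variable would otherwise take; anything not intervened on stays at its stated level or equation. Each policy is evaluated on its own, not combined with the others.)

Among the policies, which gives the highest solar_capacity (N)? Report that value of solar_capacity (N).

Option 1 (Q := -16, R − 33):
  R = 143 − 33 = 110
  Q = -16
  N = 149 + 5·110 − 4·(-16) = 763
Option 2 (R + 45):
  R = 143 + 45 = 188
  Q = 19 − 3·188 = -545
  N = 149 + 5·188 − 4·(-545) = 3269
Comparing — Option 1: N=763, Option 2: N=3269. Highest is 3269 (Option 2).

3269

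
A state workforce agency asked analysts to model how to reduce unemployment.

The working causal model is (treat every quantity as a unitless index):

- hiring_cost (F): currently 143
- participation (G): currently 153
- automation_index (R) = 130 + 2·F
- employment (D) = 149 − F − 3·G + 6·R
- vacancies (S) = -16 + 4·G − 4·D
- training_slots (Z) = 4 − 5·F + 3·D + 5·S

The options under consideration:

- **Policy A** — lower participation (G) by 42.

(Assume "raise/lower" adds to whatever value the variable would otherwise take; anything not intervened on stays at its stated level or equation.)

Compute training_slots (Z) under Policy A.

Policy A (G − 42):
  F = 143
  G = 153 − 42 = 111
  R = 130 + 2·143 = 416
  D = 149 − 143 − 3·111 + 6·416 = 2169
  S = -16 + 4·111 − 4·2169 = -8248
  Z = 4 − 5·143 + 3·2169 + 5·(-8248) = -35444

-35444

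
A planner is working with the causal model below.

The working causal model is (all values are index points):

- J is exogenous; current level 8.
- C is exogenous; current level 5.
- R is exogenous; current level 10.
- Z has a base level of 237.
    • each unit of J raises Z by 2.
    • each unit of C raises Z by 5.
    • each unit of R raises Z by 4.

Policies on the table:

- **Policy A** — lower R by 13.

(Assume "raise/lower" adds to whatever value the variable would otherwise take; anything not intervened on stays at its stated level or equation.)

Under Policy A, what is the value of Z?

266

Policy A (R − 13):
  J = 8
  C = 5
  R = 10 − 13 = -3
  Z = 237 + 2·8 + 5·5 + 4·(-3) = 266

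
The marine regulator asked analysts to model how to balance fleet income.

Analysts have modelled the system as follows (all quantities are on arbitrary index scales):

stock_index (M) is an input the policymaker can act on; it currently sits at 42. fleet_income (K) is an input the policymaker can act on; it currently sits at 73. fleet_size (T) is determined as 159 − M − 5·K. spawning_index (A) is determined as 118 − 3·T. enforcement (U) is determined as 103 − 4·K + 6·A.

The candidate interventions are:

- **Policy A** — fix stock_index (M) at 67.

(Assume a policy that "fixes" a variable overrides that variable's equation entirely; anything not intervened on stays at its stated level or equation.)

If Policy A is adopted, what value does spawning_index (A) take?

937

Policy A (M := 67):
  M = 67
  K = 73
  T = 159 − 67 − 5·73 = -273
  A = 118 − 3·(-273) = 937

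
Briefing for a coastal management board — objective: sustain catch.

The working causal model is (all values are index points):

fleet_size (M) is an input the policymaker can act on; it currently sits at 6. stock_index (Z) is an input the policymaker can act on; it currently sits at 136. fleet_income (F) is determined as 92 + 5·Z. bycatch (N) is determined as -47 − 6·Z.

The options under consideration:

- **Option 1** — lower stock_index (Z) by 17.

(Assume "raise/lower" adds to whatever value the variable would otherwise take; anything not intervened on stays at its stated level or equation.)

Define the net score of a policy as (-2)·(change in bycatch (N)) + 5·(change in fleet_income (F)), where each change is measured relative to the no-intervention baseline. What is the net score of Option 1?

Baseline:
  Z = 136
  F = 92 + 5·136 = 772
  N = -47 − 6·136 = -863
Option 1 (Z − 17):
  Z = 136 − 17 = 119
  F = 92 + 5·119 = 687
  N = -47 − 6·119 = -761
ΔN = -761 − (-863) = 102; ΔF = 687 − 772 = -85
Score = (-2)·102 + 5·(-85) = -629

-629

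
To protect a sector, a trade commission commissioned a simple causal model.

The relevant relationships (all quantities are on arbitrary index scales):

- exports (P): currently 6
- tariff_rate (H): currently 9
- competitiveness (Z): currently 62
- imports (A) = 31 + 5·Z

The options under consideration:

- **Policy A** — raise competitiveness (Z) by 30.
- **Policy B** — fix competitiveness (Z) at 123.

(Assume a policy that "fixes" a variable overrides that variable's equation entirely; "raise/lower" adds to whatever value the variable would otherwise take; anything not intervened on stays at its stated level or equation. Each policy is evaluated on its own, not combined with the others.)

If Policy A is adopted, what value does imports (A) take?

491

Policy A (Z + 30):
  Z = 62 + 30 = 92
  A = 31 + 5·92 = 491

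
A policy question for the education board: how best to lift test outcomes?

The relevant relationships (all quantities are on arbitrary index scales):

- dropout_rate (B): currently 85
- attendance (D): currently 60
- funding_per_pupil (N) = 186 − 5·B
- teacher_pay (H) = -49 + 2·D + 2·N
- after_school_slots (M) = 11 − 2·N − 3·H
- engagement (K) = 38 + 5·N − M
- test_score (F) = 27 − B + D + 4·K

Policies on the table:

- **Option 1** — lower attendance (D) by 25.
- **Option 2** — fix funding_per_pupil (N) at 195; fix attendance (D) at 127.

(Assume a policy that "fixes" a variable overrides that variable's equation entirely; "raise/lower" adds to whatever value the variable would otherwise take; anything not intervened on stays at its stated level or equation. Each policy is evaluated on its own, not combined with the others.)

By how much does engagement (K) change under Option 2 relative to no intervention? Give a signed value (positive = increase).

6044

Baseline:
  B = 85
  D = 60
  N = 186 − 5·85 = -239
  H = -49 + 2·60 + 2·(-239) = -407
  M = 11 − 2·(-239) − 3·(-407) = 1710
  K = 38 + 5·(-239) − 1710 = -2867
Option 2 (N := 195, D := 127):
  B = 85
  D = 127
  N = 195
  H = -49 + 2·127 + 2·195 = 595
  M = 11 − 2·195 − 3·595 = -2164
  K = 38 + 5·195 − (-2164) = 3177
Change in K: 3177 − (-2867) = 6044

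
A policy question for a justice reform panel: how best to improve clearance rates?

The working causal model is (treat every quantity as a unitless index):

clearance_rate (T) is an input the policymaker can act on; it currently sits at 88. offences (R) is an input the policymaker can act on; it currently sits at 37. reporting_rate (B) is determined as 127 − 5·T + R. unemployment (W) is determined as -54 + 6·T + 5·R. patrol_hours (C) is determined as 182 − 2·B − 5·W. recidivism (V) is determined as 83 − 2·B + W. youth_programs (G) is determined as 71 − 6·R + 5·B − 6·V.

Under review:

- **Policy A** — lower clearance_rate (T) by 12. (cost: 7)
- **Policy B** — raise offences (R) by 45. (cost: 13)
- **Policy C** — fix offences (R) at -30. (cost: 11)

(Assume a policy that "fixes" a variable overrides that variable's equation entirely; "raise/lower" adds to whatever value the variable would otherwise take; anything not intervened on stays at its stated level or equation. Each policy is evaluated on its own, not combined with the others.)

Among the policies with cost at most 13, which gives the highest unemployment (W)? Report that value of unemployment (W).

Policy A (T − 12):
  T = 88 − 12 = 76
  R = 37
  W = -54 + 6·76 + 5·37 = 587
Policy B (R + 45):
  T = 88
  R = 37 + 45 = 82
  W = -54 + 6·88 + 5·82 = 884
Policy C (R := -30):
  T = 88
  R = -30
  W = -54 + 6·88 + 5·(-30) = 324
Comparing — Policy A: W=587, Policy B: W=884, Policy C: W=324. Highest is 884 (Policy B).

884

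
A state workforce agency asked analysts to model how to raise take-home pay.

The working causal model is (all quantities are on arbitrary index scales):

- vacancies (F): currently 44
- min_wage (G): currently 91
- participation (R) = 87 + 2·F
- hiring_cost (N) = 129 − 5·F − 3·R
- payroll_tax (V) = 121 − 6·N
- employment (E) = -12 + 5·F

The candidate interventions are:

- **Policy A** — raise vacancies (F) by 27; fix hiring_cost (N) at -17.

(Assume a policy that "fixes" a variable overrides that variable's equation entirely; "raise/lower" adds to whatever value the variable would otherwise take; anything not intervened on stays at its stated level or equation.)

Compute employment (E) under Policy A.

Policy A (F + 27, N := -17):
  F = 44 + 27 = 71
  E = -12 + 5·71 = 343

343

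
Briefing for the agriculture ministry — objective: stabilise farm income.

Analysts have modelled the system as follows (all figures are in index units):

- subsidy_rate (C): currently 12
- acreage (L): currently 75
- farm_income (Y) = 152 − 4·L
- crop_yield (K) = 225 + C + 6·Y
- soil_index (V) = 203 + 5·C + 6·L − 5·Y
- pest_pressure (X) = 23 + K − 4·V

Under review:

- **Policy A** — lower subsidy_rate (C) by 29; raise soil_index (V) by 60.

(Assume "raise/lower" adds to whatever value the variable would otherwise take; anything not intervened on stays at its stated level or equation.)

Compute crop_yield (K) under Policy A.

Policy A (C − 29, V + 60):
  C = 12 − 29 = -17
  L = 75
  Y = 152 − 4·75 = -148
  K = 225 + (-17) + 6·(-148) = -680

-680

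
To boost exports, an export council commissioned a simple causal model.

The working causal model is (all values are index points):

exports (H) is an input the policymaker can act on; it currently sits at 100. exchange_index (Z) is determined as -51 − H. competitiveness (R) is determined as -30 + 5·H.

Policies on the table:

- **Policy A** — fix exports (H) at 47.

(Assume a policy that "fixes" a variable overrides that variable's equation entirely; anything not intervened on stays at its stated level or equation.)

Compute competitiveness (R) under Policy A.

Policy A (H := 47):
  H = 47
  R = -30 + 5·47 = 205

205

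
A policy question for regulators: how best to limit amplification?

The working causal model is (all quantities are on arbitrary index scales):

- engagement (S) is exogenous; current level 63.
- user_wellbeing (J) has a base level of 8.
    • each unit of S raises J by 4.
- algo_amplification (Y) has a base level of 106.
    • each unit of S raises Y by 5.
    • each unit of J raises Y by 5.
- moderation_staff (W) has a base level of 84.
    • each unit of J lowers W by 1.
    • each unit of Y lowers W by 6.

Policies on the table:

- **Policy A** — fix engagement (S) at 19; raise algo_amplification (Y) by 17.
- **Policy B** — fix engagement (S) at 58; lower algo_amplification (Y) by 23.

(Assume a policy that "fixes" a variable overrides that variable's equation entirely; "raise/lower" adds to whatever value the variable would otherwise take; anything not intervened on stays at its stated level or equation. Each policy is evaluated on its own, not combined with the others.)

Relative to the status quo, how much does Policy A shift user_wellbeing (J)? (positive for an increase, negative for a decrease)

-176

Baseline:
  S = 63
  J = 8 + 4·63 = 260
Policy A (S := 19, Y + 17):
  S = 19
  J = 8 + 4·19 = 84
Change in J: 84 − 260 = -176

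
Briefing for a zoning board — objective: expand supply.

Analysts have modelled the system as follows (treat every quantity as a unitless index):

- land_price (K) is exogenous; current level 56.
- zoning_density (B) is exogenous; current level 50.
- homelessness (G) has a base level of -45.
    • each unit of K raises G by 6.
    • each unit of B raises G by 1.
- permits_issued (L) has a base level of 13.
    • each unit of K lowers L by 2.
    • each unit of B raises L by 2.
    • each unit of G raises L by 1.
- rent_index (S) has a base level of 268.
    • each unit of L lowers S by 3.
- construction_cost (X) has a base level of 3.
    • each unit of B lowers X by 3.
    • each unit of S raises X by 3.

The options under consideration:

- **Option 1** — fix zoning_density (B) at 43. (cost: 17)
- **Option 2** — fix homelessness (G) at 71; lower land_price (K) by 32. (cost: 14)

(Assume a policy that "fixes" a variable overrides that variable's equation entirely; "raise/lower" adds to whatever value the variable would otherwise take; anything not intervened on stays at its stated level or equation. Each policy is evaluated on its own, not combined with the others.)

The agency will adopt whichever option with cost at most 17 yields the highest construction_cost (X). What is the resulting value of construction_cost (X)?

Option 1 (B := 43):
  K = 56
  B = 43
  G = -45 + 6·56 + 43 = 334
  L = 13 − 2·56 + 2·43 + 334 = 321
  S = 268 − 3·321 = -695
  X = 3 − 3·43 + 3·(-695) = -2211
Option 2 (G := 71, K − 32):
  K = 56 − 32 = 24
  B = 50
  G = 71
  L = 13 − 2·24 + 2·50 + 71 = 136
  S = 268 − 3·136 = -140
  X = 3 − 3·50 + 3·(-140) = -567
Comparing — Option 1: X=-2211, Option 2: X=-567. Highest is -567 (Option 2).

-567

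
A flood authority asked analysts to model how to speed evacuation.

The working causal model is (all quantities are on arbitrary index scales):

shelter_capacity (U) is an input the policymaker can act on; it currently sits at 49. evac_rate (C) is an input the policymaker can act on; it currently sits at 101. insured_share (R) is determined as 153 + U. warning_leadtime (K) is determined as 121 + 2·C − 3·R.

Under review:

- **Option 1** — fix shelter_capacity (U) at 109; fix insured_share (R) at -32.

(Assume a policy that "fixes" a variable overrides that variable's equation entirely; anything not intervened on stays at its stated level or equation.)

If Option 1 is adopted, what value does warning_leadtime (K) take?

Option 1 (U := 109, R := -32):
  U = 109
  C = 101
  R = -32
  K = 121 + 2·101 − 3·(-32) = 419

419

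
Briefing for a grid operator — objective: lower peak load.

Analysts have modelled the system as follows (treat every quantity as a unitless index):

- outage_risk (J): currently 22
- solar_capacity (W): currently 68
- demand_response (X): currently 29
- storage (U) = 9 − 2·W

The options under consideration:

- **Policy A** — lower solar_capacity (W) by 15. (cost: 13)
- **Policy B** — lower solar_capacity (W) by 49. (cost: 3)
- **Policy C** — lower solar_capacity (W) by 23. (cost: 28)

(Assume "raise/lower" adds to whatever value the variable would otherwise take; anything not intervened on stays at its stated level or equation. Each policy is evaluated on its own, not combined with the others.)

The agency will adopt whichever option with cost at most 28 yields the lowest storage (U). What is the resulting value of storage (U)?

Policy A (W − 15):
  W = 68 − 15 = 53
  U = 9 − 2·53 = -97
Policy B (W − 49):
  W = 68 − 49 = 19
  U = 9 − 2·19 = -29
Policy C (W − 23):
  W = 68 − 23 = 45
  U = 9 − 2·45 = -81
Comparing — Policy A: U=-97, Policy B: U=-29, Policy C: U=-81. Lowest is -97 (Policy A).

-97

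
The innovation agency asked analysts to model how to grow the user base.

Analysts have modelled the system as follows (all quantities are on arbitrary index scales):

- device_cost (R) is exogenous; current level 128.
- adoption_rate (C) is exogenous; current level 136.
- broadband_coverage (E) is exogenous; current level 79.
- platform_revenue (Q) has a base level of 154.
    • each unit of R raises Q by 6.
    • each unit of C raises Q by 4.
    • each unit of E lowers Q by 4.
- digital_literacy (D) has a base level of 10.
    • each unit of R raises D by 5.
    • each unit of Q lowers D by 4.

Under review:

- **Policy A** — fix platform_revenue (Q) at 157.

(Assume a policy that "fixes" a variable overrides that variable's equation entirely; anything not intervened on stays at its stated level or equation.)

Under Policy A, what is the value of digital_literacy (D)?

22

Policy A (Q := 157):
  R = 128
  C = 136
  E = 79
  Q = 157
  D = 10 + 5·128 − 4·157 = 22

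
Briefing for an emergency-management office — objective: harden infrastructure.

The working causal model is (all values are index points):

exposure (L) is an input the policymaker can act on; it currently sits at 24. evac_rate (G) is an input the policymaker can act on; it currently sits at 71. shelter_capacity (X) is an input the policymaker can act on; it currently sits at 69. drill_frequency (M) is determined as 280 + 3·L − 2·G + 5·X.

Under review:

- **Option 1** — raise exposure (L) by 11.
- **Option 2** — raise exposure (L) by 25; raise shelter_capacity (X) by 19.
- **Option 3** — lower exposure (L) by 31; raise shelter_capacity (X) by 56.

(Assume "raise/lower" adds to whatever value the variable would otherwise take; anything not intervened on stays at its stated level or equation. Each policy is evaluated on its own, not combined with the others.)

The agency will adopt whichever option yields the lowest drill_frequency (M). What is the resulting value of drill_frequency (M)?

588

Option 1 (L + 11):
  L = 24 + 11 = 35
  G = 71
  X = 69
  M = 280 + 3·35 − 2·71 + 5·69 = 588
Option 2 (L + 25, X + 19):
  L = 24 + 25 = 49
  G = 71
  X = 69 + 19 = 88
  M = 280 + 3·49 − 2·71 + 5·88 = 725
Option 3 (L − 31, X + 56):
  L = 24 − 31 = -7
  G = 71
  X = 69 + 56 = 125
  M = 280 + 3·(-7) − 2·71 + 5·125 = 742
Comparing — Option 1: M=588, Option 2: M=725, Option 3: M=742. Lowest is 588 (Option 1).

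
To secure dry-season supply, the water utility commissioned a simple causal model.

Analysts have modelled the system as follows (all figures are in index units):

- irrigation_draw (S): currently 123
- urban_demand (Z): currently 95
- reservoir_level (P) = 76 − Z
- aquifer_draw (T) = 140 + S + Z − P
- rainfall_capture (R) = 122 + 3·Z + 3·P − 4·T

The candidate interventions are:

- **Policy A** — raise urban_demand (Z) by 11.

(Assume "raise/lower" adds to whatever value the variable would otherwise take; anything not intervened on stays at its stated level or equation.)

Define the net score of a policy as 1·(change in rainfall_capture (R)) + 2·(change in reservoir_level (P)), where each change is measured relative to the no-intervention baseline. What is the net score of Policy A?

-110

Baseline:
  S = 123
  Z = 95
  P = 76 − 95 = -19
  T = 140 + 123 + 95 − (-19) = 377
  R = 122 + 3·95 + 3·(-19) − 4·377 = -1158
Policy A (Z + 11):
  S = 123
  Z = 95 + 11 = 106
  P = 76 − 106 = -30
  T = 140 + 123 + 106 − (-30) = 399
  R = 122 + 3·106 + 3·(-30) − 4·399 = -1246
ΔR = -1246 − (-1158) = -88; ΔP = -30 − (-19) = -11
Score = 1·(-88) + 2·(-11) = -110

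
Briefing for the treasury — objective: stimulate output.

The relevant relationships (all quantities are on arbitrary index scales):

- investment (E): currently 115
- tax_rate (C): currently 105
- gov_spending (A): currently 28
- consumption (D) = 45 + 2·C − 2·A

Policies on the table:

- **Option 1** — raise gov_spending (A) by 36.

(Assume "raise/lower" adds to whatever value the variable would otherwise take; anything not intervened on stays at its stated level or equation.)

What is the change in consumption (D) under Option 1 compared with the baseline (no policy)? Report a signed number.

Baseline:
  C = 105
  A = 28
  D = 45 + 2·105 − 2·28 = 199
Option 1 (A + 36):
  C = 105
  A = 28 + 36 = 64
  D = 45 + 2·105 − 2·64 = 127
Change in D: 127 − 199 = -72

-72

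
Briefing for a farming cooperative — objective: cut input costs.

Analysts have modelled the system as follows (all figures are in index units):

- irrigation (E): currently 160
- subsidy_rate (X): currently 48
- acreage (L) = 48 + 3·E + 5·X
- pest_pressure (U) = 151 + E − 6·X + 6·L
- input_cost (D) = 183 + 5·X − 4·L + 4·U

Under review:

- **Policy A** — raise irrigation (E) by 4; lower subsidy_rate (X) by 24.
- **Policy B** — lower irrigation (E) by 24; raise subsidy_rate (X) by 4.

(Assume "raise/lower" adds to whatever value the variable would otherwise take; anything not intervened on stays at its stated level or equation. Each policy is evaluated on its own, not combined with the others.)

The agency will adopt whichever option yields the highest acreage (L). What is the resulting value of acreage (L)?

Policy A (E + 4, X − 24):
  E = 160 + 4 = 164
  X = 48 − 24 = 24
  L = 48 + 3·164 + 5·24 = 660
Policy B (E − 24, X + 4):
  E = 160 − 24 = 136
  X = 48 + 4 = 52
  L = 48 + 3·136 + 5·52 = 716
Comparing — Policy A: L=660, Policy B: L=716. Highest is 716 (Policy B).

716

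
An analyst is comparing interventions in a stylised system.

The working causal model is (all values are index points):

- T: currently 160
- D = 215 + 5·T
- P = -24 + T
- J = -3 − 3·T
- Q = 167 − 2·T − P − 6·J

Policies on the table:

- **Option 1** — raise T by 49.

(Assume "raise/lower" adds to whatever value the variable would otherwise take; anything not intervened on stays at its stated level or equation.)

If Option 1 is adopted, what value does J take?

-630

Option 1 (T + 49):
  T = 160 + 49 = 209
  J = -3 − 3·209 = -630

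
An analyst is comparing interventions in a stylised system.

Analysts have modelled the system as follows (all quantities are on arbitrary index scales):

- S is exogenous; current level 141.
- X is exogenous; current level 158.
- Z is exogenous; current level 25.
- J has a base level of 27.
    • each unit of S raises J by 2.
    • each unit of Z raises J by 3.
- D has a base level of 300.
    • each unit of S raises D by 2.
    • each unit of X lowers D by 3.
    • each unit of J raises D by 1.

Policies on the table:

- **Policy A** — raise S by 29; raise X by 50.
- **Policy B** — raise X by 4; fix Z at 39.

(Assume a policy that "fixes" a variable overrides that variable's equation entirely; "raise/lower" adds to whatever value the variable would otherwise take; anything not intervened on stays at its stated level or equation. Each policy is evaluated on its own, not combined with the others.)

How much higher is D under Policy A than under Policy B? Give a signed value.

Policy A (S + 29, X + 50):
  S = 141 + 29 = 170
  X = 158 + 50 = 208
  Z = 25
  J = 27 + 2·170 + 3·25 = 442
  D = 300 + 2·170 − 3·208 + 442 = 458
Policy B (X + 4, Z := 39):
  S = 141
  X = 158 + 4 = 162
  Z = 39
  J = 27 + 2·141 + 3·39 = 426
  D = 300 + 2·141 − 3·162 + 426 = 522
D: 458 − 522 = -64

-64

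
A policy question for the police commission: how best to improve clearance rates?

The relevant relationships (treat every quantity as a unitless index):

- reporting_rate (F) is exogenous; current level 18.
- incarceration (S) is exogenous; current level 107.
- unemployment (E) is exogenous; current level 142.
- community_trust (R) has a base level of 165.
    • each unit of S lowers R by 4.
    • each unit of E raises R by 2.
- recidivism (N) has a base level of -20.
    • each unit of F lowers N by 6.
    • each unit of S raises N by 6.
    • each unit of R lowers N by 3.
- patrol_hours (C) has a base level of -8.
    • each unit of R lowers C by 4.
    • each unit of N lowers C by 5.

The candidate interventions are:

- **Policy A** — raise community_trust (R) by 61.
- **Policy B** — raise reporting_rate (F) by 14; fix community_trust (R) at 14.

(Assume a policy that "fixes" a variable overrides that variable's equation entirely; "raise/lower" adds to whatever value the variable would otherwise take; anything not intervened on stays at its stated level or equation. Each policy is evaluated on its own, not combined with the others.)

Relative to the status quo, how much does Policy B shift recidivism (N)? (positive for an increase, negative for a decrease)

-63

Baseline:
  F = 18
  S = 107
  E = 142
  R = 165 − 4·107 + 2·142 = 21
  N = -20 − 6·18 + 6·107 − 3·21 = 451
Policy B (F + 14, R := 14):
  F = 18 + 14 = 32
  S = 107
  E = 142
  R = 14
  N = -20 − 6·32 + 6·107 − 3·14 = 388
Change in N: 388 − 451 = -63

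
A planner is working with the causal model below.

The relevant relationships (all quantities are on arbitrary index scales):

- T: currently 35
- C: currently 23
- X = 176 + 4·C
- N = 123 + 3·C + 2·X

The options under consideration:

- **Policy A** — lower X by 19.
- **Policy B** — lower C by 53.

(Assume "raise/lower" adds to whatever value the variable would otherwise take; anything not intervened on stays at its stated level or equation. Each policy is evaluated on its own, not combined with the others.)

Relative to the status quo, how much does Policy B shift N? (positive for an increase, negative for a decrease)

-583

Baseline:
  C = 23
  X = 176 + 4·23 = 268
  N = 123 + 3·23 + 2·268 = 728
Policy B (C − 53):
  C = 23 − 53 = -30
  X = 176 + 4·(-30) = 56
  N = 123 + 3·(-30) + 2·56 = 145
Change in N: 145 − 728 = -583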